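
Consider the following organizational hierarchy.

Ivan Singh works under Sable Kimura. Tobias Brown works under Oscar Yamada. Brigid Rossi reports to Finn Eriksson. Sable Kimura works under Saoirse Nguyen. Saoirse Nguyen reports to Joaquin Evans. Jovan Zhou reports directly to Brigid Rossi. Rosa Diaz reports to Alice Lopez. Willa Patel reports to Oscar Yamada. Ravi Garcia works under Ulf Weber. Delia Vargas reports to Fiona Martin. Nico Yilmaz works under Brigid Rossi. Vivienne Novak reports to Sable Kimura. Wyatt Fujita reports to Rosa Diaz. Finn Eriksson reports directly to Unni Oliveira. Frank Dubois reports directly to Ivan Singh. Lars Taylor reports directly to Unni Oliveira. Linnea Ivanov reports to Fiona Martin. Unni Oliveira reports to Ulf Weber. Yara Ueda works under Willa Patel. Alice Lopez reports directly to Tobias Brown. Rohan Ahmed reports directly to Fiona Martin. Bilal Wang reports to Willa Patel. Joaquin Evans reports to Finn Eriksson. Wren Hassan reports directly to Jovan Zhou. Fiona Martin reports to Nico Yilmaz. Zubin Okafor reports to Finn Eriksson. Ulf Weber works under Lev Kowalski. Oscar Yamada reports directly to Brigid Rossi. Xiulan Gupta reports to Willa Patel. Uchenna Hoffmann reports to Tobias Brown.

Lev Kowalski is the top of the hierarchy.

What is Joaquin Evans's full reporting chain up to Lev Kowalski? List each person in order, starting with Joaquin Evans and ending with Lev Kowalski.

Joaquin Evans -> Finn Eriksson -> Unni Oliveira -> Ulf Weber -> Lev Kowalski

Joaquin Evans reports to Finn Eriksson. Finn Eriksson reports to Unni Oliveira. Unni Oliveira reports to Ulf Weber. Ulf Weber reports to Lev Kowalski. Lev Kowalski is at the top.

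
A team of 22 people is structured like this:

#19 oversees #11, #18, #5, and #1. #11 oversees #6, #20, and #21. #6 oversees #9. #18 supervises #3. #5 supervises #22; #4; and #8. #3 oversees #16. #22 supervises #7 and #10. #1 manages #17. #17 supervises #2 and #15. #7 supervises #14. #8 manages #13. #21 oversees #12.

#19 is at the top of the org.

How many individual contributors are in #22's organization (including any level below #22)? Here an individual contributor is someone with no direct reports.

The people in #22's organization with no one reporting to them are #10, #14. That is 2.

2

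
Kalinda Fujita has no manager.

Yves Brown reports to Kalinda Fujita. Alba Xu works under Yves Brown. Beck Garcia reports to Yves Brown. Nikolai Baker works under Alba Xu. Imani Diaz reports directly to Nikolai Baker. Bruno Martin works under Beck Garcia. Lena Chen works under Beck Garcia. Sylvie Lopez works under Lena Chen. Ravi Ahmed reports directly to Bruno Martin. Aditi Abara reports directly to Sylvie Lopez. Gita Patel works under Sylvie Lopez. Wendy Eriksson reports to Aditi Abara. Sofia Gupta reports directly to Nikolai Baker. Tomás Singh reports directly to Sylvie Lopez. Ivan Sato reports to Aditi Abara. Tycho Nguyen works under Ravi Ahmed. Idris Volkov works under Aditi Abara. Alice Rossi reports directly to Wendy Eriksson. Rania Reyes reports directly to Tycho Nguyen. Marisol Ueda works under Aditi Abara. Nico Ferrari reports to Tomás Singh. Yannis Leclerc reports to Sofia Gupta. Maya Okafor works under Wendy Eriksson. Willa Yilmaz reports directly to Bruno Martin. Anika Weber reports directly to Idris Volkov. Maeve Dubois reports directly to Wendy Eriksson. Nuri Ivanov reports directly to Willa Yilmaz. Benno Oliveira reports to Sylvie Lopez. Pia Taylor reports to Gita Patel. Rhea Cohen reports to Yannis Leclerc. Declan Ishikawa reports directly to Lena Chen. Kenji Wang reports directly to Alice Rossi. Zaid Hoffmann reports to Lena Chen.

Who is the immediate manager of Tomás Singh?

Tomás Singh reports directly to Sylvie Lopez.

Sylvie Lopez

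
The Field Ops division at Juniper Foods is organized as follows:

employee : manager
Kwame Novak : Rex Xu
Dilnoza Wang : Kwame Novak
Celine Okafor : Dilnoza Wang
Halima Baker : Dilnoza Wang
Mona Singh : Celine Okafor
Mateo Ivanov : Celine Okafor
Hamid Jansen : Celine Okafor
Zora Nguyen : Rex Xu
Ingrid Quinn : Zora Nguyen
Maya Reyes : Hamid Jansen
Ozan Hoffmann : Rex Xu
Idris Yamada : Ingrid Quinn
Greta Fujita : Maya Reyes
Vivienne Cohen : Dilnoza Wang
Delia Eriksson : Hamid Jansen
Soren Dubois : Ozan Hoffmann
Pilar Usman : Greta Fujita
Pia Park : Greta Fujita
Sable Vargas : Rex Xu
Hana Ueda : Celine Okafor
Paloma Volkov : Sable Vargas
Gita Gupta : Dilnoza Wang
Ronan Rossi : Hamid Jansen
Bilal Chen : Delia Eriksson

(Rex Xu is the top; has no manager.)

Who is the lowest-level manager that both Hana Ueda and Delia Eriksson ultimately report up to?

Celine Okafor

Hana Ueda's chain of managers is Celine Okafor, Dilnoza Wang, Kwame Novak, Rex Xu. Delia Eriksson's chain of managers is Hamid Jansen, Celine Okafor, Dilnoza Wang, Kwame Novak, Rex Xu. The first manager that appears in both chains is Celine Okafor.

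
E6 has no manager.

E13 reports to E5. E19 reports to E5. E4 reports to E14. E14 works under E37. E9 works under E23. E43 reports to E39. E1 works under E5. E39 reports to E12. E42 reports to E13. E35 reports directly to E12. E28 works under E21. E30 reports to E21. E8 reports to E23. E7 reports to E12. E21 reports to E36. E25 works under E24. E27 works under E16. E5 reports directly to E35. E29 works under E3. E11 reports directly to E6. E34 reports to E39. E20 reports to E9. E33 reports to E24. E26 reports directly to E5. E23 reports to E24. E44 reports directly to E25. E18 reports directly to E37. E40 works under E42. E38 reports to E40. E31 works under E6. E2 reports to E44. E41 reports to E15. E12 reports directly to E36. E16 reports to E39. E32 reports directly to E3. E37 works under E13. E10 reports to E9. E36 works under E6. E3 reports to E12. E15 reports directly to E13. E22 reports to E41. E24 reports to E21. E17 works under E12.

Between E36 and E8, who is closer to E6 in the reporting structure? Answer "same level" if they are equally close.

E36

E36 is 1 level below E6; E8 is 5. E36 is higher.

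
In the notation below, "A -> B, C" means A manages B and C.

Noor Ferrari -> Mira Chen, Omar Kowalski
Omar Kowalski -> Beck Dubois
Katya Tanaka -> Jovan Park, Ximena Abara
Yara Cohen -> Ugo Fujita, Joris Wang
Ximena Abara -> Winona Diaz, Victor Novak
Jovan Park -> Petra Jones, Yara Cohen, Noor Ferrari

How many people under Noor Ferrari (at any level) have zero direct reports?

The people in Noor Ferrari's organization with no one reporting to them are Beck Dubois, Mira Chen. That is 2.

2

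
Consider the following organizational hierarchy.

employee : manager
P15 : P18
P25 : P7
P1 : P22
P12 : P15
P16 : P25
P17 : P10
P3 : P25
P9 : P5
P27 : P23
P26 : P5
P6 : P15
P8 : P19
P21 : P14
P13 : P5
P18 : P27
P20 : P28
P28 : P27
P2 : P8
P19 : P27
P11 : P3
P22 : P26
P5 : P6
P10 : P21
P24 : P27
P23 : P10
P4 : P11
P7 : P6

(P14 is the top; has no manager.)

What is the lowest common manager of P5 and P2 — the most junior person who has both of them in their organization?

P5's chain of managers is P6, P15, P18, P27, P23, P10, P21, P14. P2's chain of managers is P8, P19, P27, P23, P10, P21, P14. The first manager that appears in both chains is P27.

P27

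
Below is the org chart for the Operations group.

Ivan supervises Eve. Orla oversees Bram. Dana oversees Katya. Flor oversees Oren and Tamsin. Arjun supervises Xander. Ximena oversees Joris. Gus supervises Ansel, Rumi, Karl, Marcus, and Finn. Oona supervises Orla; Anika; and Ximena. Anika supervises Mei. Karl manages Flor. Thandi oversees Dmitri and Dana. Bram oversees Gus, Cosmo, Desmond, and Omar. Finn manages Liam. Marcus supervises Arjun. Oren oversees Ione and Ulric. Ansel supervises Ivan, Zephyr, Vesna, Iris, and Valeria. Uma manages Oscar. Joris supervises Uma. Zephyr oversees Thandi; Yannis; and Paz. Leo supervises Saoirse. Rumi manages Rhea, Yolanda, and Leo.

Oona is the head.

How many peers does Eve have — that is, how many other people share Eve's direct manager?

Eve reports to Ivan, and Ivan has no other direct reports. Eve has 0 peers.

0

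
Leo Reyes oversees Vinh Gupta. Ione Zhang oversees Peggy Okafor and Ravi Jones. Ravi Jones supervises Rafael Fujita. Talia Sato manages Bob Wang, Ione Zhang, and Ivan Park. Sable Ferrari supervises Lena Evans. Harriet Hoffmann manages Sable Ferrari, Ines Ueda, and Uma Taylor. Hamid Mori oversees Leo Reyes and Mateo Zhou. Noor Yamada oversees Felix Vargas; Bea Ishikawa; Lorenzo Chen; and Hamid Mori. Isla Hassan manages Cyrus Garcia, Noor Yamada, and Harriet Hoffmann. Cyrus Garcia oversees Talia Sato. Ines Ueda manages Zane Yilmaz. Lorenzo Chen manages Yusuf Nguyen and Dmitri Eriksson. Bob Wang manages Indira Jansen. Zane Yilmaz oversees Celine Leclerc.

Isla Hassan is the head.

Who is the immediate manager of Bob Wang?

Bob Wang reports directly to Talia Sato.

Talia Sato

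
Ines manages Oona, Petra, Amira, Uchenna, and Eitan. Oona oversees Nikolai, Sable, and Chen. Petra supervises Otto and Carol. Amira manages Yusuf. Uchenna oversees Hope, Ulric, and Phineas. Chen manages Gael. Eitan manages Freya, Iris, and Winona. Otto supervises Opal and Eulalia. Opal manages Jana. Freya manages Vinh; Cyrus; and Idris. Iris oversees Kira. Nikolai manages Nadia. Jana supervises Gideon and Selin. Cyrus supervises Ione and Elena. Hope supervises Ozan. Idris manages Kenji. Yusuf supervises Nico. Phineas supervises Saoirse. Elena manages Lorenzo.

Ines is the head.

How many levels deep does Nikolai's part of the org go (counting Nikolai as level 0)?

1

The longest chain under Nikolai runs Nikolai → Nadia, which is 1 level below Nikolai.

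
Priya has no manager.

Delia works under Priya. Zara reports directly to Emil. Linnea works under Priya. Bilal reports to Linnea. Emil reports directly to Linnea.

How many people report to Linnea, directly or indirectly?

Linnea directly manages Emil, Bilal. Under Emil: Zara (1). Bilal has no reports. So Linnea's organization is 2 direct reports plus everyone under them: 2 + 1 = 3.

3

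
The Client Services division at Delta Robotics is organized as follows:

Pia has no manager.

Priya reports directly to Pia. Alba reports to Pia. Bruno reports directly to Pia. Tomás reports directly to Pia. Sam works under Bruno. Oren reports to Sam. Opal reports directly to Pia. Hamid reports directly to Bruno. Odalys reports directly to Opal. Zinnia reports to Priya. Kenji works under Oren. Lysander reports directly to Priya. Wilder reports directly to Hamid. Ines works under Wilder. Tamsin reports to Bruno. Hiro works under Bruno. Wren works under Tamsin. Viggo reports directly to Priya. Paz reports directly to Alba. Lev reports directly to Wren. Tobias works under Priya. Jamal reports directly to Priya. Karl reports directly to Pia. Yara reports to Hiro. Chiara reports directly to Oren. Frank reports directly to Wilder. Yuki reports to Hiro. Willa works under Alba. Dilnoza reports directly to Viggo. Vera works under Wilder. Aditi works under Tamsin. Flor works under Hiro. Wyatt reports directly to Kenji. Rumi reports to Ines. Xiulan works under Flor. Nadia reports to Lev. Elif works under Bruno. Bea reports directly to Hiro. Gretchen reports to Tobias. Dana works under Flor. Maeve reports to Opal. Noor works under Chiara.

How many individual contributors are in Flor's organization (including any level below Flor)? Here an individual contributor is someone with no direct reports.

The people in Flor's organization with no one reporting to them are Dana, Xiulan. That is 2.

2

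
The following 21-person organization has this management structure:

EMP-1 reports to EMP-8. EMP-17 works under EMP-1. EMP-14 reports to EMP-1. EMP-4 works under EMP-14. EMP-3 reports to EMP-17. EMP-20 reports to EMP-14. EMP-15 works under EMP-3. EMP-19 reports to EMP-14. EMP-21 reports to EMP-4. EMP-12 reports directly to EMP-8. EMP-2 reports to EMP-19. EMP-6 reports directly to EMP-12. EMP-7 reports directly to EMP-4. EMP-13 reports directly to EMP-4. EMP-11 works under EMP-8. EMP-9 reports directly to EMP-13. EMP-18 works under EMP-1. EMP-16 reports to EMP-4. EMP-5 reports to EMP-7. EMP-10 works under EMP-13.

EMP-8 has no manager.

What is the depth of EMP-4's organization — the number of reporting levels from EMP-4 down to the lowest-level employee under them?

The longest chain under EMP-4 runs EMP-4 → EMP-13 → EMP-10, which is 2 levels below EMP-4.

2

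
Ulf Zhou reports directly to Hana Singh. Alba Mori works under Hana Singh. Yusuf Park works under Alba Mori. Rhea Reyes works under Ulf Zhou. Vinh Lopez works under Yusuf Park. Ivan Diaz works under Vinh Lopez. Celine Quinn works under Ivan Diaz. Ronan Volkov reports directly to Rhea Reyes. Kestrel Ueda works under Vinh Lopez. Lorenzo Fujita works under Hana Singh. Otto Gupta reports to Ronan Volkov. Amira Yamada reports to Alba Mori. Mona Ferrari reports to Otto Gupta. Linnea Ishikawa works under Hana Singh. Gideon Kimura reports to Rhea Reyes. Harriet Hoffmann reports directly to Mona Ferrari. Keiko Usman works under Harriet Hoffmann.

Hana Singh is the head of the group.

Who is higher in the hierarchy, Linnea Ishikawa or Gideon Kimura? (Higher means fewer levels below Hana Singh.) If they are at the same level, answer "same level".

Linnea Ishikawa is 1 level below Hana Singh; Gideon Kimura is 3. Linnea Ishikawa is higher.

Linnea Ishikawa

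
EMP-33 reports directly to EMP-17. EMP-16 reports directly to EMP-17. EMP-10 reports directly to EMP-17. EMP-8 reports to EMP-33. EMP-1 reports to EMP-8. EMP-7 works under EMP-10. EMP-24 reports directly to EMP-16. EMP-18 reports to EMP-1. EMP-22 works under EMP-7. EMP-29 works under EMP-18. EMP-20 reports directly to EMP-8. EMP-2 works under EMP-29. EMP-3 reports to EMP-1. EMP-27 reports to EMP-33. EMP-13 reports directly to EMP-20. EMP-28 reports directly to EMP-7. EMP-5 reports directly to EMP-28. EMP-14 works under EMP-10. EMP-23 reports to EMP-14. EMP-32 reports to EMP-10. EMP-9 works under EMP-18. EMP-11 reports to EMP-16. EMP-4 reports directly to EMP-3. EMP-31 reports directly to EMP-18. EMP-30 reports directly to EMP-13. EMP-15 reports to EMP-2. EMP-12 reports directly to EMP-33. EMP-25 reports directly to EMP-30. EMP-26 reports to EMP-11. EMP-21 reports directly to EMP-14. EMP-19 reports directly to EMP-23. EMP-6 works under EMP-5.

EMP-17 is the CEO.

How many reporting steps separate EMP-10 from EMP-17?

Chain from EMP-10 up to EMP-17: EMP-10 → EMP-17. That is 1 step up, so EMP-10 is 1 level below EMP-17.

1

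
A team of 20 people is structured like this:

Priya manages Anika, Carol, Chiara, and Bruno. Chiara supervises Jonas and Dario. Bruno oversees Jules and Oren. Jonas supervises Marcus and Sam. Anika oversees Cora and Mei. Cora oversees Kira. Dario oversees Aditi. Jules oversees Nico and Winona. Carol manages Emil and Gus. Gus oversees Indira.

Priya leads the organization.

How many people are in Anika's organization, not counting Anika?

3

Anika directly manages Cora, Mei. Under Cora: Kira (1). Mei has no reports. So Anika's organization is 2 direct reports plus everyone under them: 2 + 1 = 3.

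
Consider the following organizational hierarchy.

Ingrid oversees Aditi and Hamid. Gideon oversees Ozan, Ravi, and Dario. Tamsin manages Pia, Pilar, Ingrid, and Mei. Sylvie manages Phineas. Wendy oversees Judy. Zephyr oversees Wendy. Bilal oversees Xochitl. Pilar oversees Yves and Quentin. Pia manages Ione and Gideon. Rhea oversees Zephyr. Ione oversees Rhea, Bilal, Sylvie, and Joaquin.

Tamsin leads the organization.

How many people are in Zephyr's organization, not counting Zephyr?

2

Zephyr directly manages Wendy. Under Wendy: Judy (1). That's 2 in total.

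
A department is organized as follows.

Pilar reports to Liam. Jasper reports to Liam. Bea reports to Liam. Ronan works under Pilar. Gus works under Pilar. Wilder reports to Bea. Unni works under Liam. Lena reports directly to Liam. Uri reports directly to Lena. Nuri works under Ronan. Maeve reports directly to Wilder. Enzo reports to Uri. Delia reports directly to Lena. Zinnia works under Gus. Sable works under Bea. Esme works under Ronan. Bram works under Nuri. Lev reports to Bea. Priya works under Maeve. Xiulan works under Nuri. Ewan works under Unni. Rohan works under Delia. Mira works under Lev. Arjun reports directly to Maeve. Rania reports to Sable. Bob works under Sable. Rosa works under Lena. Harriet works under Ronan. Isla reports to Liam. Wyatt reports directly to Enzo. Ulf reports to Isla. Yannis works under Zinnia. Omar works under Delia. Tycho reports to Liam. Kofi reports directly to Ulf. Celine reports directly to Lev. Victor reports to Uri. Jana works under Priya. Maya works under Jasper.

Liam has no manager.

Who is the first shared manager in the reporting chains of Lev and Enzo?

Liam

Lev's chain of managers is Bea, Liam. Enzo's chain of managers is Uri, Lena, Liam. The first manager that appears in both chains is Liam.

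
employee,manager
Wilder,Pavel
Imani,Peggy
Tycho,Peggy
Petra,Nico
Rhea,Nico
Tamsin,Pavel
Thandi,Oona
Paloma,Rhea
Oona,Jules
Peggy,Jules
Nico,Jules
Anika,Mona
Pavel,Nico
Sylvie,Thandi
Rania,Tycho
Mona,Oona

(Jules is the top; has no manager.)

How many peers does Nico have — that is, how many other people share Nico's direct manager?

2

Nico reports to Jules. Jules's other direct reports are Peggy, Oona — 2 peers.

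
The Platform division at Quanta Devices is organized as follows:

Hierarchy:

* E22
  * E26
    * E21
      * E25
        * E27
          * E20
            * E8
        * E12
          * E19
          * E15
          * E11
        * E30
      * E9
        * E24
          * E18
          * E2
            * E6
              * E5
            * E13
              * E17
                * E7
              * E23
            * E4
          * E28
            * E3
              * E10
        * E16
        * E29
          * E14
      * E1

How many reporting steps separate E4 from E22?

Chain from E4 up to E22: E4 → E2 → E24 → E9 → E21 → E26 → E22. That is 6 steps up, so E4 is 6 levels below E22.

6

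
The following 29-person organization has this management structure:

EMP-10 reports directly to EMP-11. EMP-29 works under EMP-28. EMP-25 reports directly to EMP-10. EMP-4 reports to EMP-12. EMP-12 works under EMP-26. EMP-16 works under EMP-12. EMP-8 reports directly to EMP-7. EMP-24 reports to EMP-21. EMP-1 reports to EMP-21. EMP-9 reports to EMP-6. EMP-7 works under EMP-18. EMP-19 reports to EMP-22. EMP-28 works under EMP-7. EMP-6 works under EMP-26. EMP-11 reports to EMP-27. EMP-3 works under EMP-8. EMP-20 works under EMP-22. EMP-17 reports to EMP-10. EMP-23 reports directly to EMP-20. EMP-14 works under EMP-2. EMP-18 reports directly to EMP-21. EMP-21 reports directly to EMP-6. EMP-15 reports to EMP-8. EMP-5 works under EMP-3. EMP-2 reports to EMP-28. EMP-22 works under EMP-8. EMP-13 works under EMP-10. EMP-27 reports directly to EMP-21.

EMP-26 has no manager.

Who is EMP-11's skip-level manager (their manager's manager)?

EMP-21

EMP-11 reports to EMP-27, and EMP-27 reports to EMP-21. So EMP-11's skip-level manager is EMP-21.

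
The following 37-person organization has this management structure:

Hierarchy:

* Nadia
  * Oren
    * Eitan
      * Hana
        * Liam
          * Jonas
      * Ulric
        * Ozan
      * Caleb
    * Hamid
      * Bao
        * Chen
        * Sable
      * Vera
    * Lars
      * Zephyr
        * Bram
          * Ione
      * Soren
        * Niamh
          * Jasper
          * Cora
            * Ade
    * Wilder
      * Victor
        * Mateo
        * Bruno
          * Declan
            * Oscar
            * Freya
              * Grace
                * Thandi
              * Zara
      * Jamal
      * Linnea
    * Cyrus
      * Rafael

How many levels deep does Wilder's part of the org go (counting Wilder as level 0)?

The longest chain under Wilder runs Wilder → Victor → Bruno → Declan → Freya → Grace → Thandi, which is 6 levels below Wilder.

6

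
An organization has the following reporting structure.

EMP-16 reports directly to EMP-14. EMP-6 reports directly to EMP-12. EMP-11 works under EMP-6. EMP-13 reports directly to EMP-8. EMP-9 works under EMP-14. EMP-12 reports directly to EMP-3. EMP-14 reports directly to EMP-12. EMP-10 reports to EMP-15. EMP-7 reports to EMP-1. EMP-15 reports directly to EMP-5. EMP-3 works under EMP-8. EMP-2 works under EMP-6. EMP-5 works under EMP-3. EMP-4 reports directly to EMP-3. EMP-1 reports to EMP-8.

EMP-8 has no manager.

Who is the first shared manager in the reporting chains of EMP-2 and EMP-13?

EMP-2's chain of managers is EMP-6, EMP-12, EMP-3, EMP-8. EMP-13's chain of managers is EMP-8. The first manager that appears in both chains is EMP-8.

EMP-8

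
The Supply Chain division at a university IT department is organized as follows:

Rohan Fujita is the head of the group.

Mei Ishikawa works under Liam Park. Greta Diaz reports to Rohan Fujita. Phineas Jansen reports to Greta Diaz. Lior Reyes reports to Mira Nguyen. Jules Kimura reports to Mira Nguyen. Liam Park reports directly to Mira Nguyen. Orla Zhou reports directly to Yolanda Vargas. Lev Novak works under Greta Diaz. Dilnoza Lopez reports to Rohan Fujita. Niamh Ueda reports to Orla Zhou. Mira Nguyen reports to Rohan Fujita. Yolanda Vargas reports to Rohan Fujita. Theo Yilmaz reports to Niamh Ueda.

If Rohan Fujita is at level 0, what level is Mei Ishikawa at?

Chain from Mei Ishikawa up to Rohan Fujita: Mei Ishikawa → Liam Park → Mira Nguyen → Rohan Fujita. That is 3 steps up, so Mei Ishikawa is 3 levels below Rohan Fujita.

3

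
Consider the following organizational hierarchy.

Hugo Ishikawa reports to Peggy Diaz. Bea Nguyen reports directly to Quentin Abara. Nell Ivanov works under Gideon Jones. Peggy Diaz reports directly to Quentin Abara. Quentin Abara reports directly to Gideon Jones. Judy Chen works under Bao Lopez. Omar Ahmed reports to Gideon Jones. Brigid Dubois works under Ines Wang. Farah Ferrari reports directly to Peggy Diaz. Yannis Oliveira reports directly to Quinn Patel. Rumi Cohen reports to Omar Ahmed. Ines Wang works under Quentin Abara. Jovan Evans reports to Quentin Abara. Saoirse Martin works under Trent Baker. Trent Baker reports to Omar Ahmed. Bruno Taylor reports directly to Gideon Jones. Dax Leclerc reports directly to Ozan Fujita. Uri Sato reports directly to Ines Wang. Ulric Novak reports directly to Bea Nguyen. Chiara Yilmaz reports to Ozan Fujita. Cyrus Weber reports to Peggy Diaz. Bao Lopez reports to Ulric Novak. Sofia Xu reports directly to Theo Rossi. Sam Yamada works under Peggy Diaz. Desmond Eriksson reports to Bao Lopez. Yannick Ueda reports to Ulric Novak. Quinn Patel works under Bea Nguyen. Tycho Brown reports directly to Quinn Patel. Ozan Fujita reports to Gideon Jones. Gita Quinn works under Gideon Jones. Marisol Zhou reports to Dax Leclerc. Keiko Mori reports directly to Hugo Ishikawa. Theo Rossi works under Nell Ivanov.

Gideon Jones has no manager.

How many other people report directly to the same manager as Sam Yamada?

Sam Yamada reports to Peggy Diaz. Peggy Diaz's other direct reports are Cyrus Weber, Hugo Ishikawa, Farah Ferrari — 3 peers.

3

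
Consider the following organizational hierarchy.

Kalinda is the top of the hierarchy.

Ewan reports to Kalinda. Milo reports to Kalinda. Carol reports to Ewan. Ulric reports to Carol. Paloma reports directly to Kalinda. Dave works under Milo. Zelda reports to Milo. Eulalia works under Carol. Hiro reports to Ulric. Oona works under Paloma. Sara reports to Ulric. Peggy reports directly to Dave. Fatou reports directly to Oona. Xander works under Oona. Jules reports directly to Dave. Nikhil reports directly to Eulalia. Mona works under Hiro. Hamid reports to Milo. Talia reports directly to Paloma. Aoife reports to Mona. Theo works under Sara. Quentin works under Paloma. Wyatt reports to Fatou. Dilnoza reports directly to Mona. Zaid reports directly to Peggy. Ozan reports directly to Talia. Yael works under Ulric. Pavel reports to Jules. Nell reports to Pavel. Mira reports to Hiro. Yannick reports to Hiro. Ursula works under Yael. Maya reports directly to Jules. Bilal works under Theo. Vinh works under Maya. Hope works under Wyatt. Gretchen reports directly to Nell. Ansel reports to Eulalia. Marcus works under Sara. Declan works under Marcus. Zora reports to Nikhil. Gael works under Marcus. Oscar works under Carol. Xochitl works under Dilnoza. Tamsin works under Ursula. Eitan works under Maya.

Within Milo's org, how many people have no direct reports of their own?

The people in Milo's organization with no one reporting to them are Hamid, Zelda, Eitan, Vinh, Gretchen, Zaid. That is 6.

6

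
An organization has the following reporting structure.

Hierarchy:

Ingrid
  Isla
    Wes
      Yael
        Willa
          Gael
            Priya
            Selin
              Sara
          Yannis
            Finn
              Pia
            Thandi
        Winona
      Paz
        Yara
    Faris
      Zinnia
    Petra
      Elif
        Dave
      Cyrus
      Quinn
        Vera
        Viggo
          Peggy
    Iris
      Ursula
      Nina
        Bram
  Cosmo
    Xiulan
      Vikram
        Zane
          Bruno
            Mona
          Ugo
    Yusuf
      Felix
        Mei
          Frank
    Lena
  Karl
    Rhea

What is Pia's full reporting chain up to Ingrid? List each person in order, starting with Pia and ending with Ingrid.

Pia -> Finn -> Yannis -> Willa -> Yael -> Wes -> Isla -> Ingrid

Pia reports to Finn. Finn reports to Yannis. Yannis reports to Willa. Willa reports to Yael. Yael reports to Wes. Wes reports to Isla. Isla reports to Ingrid. Ingrid is at the top.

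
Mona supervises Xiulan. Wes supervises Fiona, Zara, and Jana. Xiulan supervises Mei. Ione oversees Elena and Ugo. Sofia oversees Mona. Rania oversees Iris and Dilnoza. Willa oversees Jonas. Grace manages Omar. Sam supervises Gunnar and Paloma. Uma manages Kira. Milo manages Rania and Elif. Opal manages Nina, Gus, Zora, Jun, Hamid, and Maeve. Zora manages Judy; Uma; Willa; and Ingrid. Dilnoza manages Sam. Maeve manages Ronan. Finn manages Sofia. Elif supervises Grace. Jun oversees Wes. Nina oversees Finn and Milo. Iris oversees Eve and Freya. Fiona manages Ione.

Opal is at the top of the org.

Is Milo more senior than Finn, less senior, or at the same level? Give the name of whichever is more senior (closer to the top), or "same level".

same level

Both Milo and Finn are 2 levels below Opal.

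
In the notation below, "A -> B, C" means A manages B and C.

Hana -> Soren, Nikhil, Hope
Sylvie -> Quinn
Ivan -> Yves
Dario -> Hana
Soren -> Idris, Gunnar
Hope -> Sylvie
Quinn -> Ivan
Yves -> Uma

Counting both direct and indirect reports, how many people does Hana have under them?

Hana directly manages Soren, Nikhil, Hope. Under Soren: Gunnar, Idris (2). Nikhil has no reports. Under Hope: Sylvie, Quinn, Ivan, Yves, Uma (5). So Hana's organization is 3 direct reports plus everyone under them: 3 + 1 + 6 = 10.

10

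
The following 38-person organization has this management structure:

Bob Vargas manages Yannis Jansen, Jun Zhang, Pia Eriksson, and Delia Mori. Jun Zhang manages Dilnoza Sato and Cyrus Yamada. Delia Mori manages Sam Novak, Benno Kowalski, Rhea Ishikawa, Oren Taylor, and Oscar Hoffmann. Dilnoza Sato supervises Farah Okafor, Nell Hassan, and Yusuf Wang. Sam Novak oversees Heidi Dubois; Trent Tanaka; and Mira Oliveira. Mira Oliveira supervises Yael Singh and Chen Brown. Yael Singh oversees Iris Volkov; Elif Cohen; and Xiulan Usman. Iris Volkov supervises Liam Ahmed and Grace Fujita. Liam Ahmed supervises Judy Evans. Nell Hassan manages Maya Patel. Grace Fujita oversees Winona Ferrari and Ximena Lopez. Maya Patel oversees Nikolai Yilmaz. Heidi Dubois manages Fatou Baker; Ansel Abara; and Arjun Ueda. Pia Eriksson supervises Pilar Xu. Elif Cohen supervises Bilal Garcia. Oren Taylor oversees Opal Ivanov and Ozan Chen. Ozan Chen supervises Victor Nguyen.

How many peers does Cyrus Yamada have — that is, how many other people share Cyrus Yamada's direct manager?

1

Cyrus Yamada reports to Jun Zhang. Jun Zhang's other direct reports are Dilnoza Sato — 1 peer.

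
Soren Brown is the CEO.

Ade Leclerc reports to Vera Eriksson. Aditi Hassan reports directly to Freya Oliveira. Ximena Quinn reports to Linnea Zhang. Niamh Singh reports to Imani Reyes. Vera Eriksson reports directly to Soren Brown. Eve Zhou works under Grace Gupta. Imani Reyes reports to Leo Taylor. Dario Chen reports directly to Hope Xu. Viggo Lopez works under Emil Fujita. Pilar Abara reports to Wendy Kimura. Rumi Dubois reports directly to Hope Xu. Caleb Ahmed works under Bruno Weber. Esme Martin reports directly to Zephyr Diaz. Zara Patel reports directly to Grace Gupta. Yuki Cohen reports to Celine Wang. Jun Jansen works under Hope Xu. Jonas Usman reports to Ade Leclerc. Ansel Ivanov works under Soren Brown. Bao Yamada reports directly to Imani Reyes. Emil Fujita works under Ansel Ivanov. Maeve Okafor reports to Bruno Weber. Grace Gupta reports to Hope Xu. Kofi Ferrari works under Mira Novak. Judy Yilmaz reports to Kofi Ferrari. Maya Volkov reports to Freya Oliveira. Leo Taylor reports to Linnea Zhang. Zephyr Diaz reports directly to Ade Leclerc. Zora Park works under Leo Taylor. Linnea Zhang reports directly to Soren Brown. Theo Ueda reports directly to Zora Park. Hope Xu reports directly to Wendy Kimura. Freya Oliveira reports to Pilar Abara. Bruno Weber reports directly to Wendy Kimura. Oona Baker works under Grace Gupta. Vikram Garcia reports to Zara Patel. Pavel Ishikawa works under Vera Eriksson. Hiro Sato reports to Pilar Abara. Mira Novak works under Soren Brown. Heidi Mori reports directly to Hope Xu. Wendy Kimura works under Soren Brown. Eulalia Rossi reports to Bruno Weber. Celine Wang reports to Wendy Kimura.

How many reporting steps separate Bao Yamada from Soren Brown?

Chain from Bao Yamada up to Soren Brown: Bao Yamada → Imani Reyes → Leo Taylor → Linnea Zhang → Soren Brown. That is 4 steps up, so Bao Yamada is 4 levels below Soren Brown.

4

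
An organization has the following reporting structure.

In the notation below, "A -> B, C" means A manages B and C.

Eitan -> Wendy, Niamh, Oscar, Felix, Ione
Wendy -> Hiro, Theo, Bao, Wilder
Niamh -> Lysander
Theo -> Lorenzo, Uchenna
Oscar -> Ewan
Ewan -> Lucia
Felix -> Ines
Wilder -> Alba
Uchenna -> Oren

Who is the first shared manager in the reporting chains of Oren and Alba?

Wendy

Oren's chain of managers is Uchenna, Theo, Wendy, Eitan. Alba's chain of managers is Wilder, Wendy, Eitan. The first manager that appears in both chains is Wendy.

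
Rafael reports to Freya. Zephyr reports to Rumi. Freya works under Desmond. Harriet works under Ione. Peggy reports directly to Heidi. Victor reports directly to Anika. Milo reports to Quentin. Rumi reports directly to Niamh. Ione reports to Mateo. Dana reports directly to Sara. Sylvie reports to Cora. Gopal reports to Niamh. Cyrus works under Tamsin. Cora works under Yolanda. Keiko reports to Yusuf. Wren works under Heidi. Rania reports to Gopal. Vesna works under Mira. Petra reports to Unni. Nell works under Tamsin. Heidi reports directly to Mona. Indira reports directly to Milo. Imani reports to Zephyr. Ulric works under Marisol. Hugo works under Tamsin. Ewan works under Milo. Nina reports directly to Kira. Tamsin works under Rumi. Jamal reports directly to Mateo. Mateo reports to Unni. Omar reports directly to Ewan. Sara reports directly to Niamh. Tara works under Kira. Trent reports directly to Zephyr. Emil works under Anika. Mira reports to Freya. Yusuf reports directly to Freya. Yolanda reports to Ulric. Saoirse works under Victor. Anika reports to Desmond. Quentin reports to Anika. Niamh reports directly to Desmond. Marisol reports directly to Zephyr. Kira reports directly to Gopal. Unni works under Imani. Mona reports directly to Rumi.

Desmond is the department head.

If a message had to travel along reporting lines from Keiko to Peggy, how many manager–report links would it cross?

8

Keiko is 3 levels below Desmond, and Peggy is 5 levels below Desmond (their lowest common manager). The shortest path runs up from Keiko to Desmond and back down to Peggy: 3 + 5 = 8 links.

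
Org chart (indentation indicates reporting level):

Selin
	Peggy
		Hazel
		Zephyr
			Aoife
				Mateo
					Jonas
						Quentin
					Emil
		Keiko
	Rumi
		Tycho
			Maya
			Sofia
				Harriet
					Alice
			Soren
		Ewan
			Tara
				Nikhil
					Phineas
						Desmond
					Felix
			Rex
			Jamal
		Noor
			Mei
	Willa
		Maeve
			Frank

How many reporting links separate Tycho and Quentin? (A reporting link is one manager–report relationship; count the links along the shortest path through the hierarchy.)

8

Tycho is 2 levels below Selin, and Quentin is 6 levels below Selin (their lowest common manager). The shortest path runs up from Tycho to Selin and back down to Quentin: 2 + 6 = 8 links.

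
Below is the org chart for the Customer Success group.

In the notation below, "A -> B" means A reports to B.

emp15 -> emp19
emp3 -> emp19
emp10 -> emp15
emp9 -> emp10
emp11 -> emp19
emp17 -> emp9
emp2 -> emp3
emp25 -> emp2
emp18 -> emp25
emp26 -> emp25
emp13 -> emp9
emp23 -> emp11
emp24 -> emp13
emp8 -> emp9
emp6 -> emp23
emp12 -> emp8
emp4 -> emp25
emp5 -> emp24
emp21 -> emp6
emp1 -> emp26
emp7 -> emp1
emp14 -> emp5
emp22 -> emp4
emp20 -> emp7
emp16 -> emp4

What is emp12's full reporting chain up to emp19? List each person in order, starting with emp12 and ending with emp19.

emp12 reports to emp8. emp8 reports to emp9. emp9 reports to emp10. emp10 reports to emp15. emp15 reports to emp19. emp19 is at the top.

emp12 -> emp8 -> emp9 -> emp10 -> emp15 -> emp19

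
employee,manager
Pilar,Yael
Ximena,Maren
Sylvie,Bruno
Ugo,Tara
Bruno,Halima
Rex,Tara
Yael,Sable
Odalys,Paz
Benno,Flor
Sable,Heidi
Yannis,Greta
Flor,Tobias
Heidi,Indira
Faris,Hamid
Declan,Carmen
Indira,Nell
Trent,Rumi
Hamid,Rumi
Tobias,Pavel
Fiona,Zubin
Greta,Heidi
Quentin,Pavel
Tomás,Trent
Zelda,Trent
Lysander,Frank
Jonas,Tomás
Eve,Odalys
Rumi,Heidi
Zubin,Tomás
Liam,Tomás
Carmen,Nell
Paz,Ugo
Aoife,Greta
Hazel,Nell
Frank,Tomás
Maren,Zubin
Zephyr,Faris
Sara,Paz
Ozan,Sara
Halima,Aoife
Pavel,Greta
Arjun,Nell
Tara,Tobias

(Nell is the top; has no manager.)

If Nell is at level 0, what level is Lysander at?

Chain from Lysander up to Nell: Lysander → Frank → Tomás → Trent → Rumi → Heidi → Indira → Nell. That is 7 steps up, so Lysander is 7 levels below Nell.

7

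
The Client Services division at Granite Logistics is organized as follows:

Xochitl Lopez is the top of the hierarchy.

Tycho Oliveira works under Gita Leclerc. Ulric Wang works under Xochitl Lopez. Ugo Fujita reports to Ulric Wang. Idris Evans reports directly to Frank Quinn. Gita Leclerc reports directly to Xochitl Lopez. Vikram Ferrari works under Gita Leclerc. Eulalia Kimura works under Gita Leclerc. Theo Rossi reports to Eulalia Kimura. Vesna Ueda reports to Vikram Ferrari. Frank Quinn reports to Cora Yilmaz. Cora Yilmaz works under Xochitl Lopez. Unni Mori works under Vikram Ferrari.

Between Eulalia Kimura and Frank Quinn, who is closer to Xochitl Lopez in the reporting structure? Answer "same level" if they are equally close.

same level

Both Eulalia Kimura and Frank Quinn are 2 levels below Xochitl Lopez.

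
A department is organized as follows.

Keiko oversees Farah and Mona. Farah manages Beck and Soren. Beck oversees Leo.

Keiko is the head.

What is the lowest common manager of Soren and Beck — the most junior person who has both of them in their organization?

Farah

Soren's chain of managers is Farah, Keiko. Beck's chain of managers is Farah, Keiko. The first manager that appears in both chains is Farah.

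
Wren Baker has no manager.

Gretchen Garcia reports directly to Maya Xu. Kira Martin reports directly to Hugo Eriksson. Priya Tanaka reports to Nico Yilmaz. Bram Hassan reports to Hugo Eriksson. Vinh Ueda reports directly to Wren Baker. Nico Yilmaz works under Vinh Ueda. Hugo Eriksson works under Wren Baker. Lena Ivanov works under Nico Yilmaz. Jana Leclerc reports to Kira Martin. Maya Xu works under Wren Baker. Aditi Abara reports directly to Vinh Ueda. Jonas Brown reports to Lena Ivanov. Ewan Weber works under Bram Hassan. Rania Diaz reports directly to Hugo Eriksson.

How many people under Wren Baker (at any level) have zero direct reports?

7

The people in Wren Baker's organization with no one reporting to them are Aditi Abara, Jonas Brown, Priya Tanaka, Gretchen Garcia, Rania Diaz, Jana Leclerc, Ewan Weber. That is 7.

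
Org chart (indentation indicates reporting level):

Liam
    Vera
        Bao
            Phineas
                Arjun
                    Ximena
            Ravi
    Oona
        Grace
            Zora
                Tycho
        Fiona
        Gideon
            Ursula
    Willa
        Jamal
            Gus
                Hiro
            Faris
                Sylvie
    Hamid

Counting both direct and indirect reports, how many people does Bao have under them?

4

Bao directly manages Phineas, Ravi. Under Phineas: Arjun, Ximena (2). Ravi has no reports. So Bao's organization is 2 direct reports plus everyone under them: 3 + 1 = 4.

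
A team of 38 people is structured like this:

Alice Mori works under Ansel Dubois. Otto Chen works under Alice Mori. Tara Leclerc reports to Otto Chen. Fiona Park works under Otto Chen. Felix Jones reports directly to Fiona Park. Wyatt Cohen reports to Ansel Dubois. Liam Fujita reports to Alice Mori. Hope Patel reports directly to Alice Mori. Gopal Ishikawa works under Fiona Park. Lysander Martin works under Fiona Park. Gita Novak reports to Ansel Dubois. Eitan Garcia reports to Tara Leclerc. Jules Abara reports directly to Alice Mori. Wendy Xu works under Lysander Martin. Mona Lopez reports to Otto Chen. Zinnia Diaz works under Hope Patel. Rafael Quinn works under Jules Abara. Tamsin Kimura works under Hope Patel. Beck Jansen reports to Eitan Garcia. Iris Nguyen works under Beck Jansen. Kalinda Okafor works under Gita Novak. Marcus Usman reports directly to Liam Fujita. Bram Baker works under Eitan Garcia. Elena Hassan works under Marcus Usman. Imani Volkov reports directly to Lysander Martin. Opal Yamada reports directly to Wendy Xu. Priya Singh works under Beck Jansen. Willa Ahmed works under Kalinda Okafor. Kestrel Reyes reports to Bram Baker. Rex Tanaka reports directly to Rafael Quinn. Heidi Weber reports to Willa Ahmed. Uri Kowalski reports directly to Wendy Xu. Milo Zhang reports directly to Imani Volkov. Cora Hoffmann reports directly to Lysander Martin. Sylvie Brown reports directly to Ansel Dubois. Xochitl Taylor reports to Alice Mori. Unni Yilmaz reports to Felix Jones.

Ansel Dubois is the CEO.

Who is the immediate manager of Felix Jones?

Felix Jones reports directly to Fiona Park.

Fiona Park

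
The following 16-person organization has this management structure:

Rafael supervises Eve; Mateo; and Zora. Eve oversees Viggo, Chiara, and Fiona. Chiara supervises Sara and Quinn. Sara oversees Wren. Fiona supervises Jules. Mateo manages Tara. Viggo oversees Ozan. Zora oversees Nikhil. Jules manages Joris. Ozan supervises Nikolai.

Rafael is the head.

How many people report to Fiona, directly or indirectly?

Fiona directly manages Jules. Under Jules: Joris (1). That's 2 in total.

2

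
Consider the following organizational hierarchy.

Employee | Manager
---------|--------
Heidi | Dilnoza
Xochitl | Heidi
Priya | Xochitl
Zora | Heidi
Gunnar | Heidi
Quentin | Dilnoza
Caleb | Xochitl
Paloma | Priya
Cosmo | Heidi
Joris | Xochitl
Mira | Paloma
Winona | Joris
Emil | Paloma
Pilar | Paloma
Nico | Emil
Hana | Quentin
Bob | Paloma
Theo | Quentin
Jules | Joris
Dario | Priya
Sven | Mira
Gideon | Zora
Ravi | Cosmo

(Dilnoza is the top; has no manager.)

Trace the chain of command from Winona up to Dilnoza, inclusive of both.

Winona -> Joris -> Xochitl -> Heidi -> Dilnoza

Winona reports to Joris. Joris reports to Xochitl. Xochitl reports to Heidi. Heidi reports to Dilnoza. Dilnoza is at the top.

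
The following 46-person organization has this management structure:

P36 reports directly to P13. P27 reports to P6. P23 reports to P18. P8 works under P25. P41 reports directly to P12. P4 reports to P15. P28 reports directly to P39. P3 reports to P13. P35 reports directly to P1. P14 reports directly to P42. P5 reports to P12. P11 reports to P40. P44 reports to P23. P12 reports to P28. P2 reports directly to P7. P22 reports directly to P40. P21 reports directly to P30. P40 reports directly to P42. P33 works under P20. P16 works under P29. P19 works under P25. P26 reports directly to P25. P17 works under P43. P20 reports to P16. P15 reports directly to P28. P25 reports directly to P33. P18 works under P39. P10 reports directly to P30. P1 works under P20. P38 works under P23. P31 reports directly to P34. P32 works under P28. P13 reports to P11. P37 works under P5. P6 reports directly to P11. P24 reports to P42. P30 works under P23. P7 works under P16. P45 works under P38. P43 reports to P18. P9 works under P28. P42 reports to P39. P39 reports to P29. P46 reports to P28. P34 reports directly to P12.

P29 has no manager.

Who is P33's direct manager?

P33 reports directly to P20.

P20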